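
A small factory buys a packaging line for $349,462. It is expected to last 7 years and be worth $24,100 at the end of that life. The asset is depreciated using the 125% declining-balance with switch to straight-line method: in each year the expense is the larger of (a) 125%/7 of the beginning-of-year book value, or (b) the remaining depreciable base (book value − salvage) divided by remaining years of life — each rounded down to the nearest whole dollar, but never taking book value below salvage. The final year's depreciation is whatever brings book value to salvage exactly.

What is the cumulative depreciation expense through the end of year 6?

$283,022

Depreciable base = $349,462 − $24,100 = $325,362.
Year 1: DB = ⌊$349,462 × 125%/7⌋ = $62,403; SL = ⌊$325,362/7⌋ = $46,480 → take DB $62,403. Book value $287,059.
Year 2: DB = ⌊$287,059 × 125%/7⌋ = $51,260; SL = ⌊$262,959/6⌋ = $43,826 → take DB $51,260. Book value $235,799.
Year 3: DB = ⌊$235,799 × 125%/7⌋ = $42,106; SL = ⌊$211,699/5⌋ = $42,339 → take SL $42,339. Book value $193,460.
Year 4: DB = ⌊$193,460 × 125%/7⌋ = $34,546; SL = ⌊$169,360/4⌋ = $42,340 → take SL $42,340. Book value $151,120.
Year 5: DB = ⌊$151,120 × 125%/7⌋ = $26,985; SL = ⌊$127,020/3⌋ = $42,340 → take SL $42,340. Book value $108,780.
Year 6: DB = ⌊$108,780 × 125%/7⌋ = $19,425; SL = ⌊$84,680/2⌋ = $42,340 → take SL $42,340. Book value $66,440.
Accumulated through year 6 = $349,462 − $66,440 = $283,022.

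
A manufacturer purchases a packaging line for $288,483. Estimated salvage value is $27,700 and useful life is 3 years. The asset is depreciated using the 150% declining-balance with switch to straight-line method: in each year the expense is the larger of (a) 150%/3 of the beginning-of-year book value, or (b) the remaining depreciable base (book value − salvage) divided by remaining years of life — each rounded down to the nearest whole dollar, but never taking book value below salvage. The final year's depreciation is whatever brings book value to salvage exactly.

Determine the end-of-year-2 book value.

$72,121

Depreciable base = $288,483 − $27,700 = $260,783.
Year 1: DB = ⌊$288,483 × 150%/3⌋ = $144,241; SL = ⌊$260,783/3⌋ = $86,927 → take DB $144,241. Book value $144,242.
Year 2: DB = ⌊$144,242 × 150%/3⌋ = $72,121; SL = ⌊$116,542/2⌋ = $58,271 → take DB $72,121. Book value $72,121.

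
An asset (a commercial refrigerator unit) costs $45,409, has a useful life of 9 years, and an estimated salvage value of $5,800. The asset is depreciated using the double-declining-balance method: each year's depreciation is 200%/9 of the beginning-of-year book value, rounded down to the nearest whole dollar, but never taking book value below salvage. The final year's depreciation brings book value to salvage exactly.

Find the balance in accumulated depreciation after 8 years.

$39,326

Depreciable base = $45,409 − $5,800 = $39,609.
Year 1: ⌊$45,409 × 200%/9⌋ = $10,090. Book value $35,319.
Year 2: ⌊$35,319 × 200%/9⌋ = $7,848. Book value $27,471.
Year 3: ⌊$27,471 × 200%/9⌋ = $6,104. Book value $21,367.
Year 4: ⌊$21,367 × 200%/9⌋ = $4,748. Book value $16,619.
Year 5: ⌊$16,619 × 200%/9⌋ = $3,693. Book value $12,926.
Year 6: ⌊$12,926 × 200%/9⌋ = $2,872. Book value $10,054.
Year 7: ⌊$10,054 × 200%/9⌋ = $2,234. Book value $7,820.
Year 8: ⌊$7,820 × 200%/9⌋ = $1,737. Book value $6,083.
Accumulated through year 8 = $45,409 − $6,083 = $39,326.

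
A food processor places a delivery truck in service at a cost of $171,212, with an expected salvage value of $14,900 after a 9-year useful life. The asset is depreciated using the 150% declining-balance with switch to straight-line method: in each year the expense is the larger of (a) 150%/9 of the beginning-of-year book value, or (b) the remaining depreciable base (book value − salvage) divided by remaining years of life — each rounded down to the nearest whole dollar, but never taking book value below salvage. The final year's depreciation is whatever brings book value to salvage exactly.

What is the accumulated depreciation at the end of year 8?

Depreciable base = $171,212 − $14,900 = $156,312.
Year 1: DB = ⌊$171,212 × 150%/9⌋ = $28,535; SL = ⌊$156,312/9⌋ = $17,368 → take DB $28,535. Book value $142,677.
Year 2: DB = ⌊$142,677 × 150%/9⌋ = $23,779; SL = ⌊$127,777/8⌋ = $15,972 → take DB $23,779. Book value $118,898.
Year 3: DB = ⌊$118,898 × 150%/9⌋ = $19,816; SL = ⌊$103,998/7⌋ = $14,856 → take DB $19,816. Book value $99,082.
Year 4: DB = ⌊$99,082 × 150%/9⌋ = $16,513; SL = ⌊$84,182/6⌋ = $14,030 → take DB $16,513. Book value $82,569.
Year 5: DB = ⌊$82,569 × 150%/9⌋ = $13,761; SL = ⌊$67,669/5⌋ = $13,533 → take DB $13,761. Book value $68,808.
Year 6: DB = ⌊$68,808 × 150%/9⌋ = $11,468; SL = ⌊$53,908/4⌋ = $13,477 → take SL $13,477. Book value $55,331.
Year 7: DB = ⌊$55,331 × 150%/9⌋ = $9,221; SL = ⌊$40,431/3⌋ = $13,477 → take SL $13,477. Book value $41,854.
Year 8: DB = ⌊$41,854 × 150%/9⌋ = $6,975; SL = ⌊$26,954/2⌋ = $13,477 → take SL $13,477. Book value $28,377.
Accumulated through year 8 = $171,212 − $28,377 = $142,835.

$142,835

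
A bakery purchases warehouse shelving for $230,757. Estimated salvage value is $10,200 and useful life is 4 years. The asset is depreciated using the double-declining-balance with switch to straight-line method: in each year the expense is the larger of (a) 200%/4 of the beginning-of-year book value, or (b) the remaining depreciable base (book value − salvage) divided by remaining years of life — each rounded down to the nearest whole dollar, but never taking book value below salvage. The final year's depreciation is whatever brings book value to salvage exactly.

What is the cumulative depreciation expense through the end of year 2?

$173,067

Depreciable base = $230,757 − $10,200 = $220,557.
Year 1: DB = ⌊$230,757 × 200%/4⌋ = $115,378; SL = ⌊$220,557/4⌋ = $55,139 → take DB $115,378. Book value $115,379.
Year 2: DB = ⌊$115,379 × 200%/4⌋ = $57,689; SL = ⌊$105,179/3⌋ = $35,059 → take DB $57,689. Book value $57,690.
Accumulated through year 2 = $230,757 − $57,690 = $173,067.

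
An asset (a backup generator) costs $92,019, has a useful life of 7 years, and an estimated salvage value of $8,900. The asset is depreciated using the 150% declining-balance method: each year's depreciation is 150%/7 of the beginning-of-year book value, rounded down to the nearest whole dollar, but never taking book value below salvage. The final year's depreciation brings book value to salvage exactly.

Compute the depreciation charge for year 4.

Depreciable base = $92,019 − $8,900 = $83,119.
Year 1: ⌊$92,019 × 150%/7⌋ = $19,718. Book value $72,301.
Year 2: ⌊$72,301 × 150%/7⌋ = $15,493. Book value $56,808.
Year 3: ⌊$56,808 × 150%/7⌋ = $12,173. Book value $44,635.
Year 4: ⌊$44,635 × 150%/7⌋ = $9,564. Book value $35,071.

$9,564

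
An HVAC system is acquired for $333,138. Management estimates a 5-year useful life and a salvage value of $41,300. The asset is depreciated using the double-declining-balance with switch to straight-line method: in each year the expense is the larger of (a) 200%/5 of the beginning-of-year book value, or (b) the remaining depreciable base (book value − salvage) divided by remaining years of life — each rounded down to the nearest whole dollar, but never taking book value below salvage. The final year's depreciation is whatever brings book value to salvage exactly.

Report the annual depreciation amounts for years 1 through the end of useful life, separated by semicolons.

$133,255; $79,953; $47,972; $28,783; $1,875

Depreciable base = $333,138 − $41,300 = $291,838.
Year 1: DB = ⌊$333,138 × 200%/5⌋ = $133,255; SL = ⌊$291,838/5⌋ = $58,367 → take DB $133,255. Book value $199,883.
Year 2: DB = ⌊$199,883 × 200%/5⌋ = $79,953; SL = ⌊$158,583/4⌋ = $39,645 → take DB $79,953. Book value $119,930.
Year 3: DB = ⌊$119,930 × 200%/5⌋ = $47,972; SL = ⌊$78,630/3⌋ = $26,210 → take DB $47,972. Book value $71,958.
Year 4: DB = ⌊$71,958 × 200%/5⌋ = $28,783; SL = ⌊$30,658/2⌋ = $15,329 → take DB $28,783. Book value $43,175.
Year 5 (final): $43,175 − $41,300 = $1,875. Book value $41,300.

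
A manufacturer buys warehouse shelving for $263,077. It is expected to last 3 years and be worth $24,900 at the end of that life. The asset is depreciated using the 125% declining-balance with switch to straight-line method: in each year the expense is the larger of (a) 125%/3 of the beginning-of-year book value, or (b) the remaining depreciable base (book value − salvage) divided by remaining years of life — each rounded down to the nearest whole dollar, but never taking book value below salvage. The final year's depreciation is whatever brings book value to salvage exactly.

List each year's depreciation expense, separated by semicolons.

Depreciable base = $263,077 − $24,900 = $238,177.
Year 1: DB = ⌊$263,077 × 125%/3⌋ = $109,615; SL = ⌊$238,177/3⌋ = $79,392 → take DB $109,615. Book value $153,462.
Year 2: DB = ⌊$153,462 × 125%/3⌋ = $63,942; SL = ⌊$128,562/2⌋ = $64,281 → take SL $64,281. Book value $89,181.
Year 3 (final): $89,181 − $24,900 = $64,281. Book value $24,900.

$109,615; $64,281; $64,281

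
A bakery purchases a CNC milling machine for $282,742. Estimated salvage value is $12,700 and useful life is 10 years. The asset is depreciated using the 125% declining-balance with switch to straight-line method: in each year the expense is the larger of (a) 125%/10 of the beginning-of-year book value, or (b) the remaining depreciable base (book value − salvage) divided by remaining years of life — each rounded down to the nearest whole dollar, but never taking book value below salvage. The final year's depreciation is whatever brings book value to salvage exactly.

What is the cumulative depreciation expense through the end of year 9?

$244,796

Depreciable base = $282,742 − $12,700 = $270,042.
Year 1: DB = ⌊$282,742 × 125%/10⌋ = $35,342; SL = ⌊$270,042/10⌋ = $27,004 → take DB $35,342. Book value $247,400.
Year 2: DB = ⌊$247,400 × 125%/10⌋ = $30,925; SL = ⌊$234,700/9⌋ = $26,077 → take DB $30,925. Book value $216,475.
Year 3: DB = ⌊$216,475 × 125%/10⌋ = $27,059; SL = ⌊$203,775/8⌋ = $25,471 → take DB $27,059. Book value $189,416.
Year 4: DB = ⌊$189,416 × 125%/10⌋ = $23,677; SL = ⌊$176,716/7⌋ = $25,245 → take SL $25,245. Book value $164,171.
Year 5: DB = ⌊$164,171 × 125%/10⌋ = $20,521; SL = ⌊$151,471/6⌋ = $25,245 → take SL $25,245. Book value $138,926.
Year 6: DB = ⌊$138,926 × 125%/10⌋ = $17,365; SL = ⌊$126,226/5⌋ = $25,245 → take SL $25,245. Book value $113,681.
Year 7: DB = ⌊$113,681 × 125%/10⌋ = $14,210; SL = ⌊$100,981/4⌋ = $25,245 → take SL $25,245. Book value $88,436.
Year 8: DB = ⌊$88,436 × 125%/10⌋ = $11,054; SL = ⌊$75,736/3⌋ = $25,245 → take SL $25,245. Book value $63,191.
Year 9: DB = ⌊$63,191 × 125%/10⌋ = $7,898; SL = ⌊$50,491/2⌋ = $25,245 → take SL $25,245. Book value $37,946.
Accumulated through year 9 = $282,742 − $37,946 = $244,796.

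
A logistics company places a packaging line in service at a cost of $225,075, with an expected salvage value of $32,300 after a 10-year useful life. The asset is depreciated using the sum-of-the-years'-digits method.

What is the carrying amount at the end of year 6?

Depreciable base = $225,075 − $32,300 = $192,775.
Sum of the years' digits = 10+9+8+7+6+5+4+3+2+1 = 55.
Year 1: $192,775 × 10/55 = $35,050. Book value $190,025.
Year 2: $192,775 × 9/55 = $31,545. Book value $158,480.
Year 3: $192,775 × 8/55 = $28,040. Book value $130,440.
Year 4: $192,775 × 7/55 = $24,535. Book value $105,905.
Year 5: $192,775 × 6/55 = $21,030. Book value $84,875.
Year 6: $192,775 × 5/55 = $17,525. Book value $67,350.

$67,350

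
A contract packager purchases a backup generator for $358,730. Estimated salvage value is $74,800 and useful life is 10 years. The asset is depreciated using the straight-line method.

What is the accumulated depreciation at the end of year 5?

Depreciable base = $358,730 − $74,800 = $283,930.
Annual expense = $283,930 / 10 = $28,393.
End of year 1: book value $330,337.
End of year 2: book value $301,944.
End of year 3: book value $273,551.
End of year 4: book value $245,158.
End of year 5: book value $216,765.
Accumulated through year 5 = $358,730 − $216,765 = $141,965.

$141,965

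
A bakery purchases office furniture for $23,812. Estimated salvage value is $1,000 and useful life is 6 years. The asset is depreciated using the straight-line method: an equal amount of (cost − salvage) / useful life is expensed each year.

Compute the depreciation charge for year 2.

$3,802

Depreciable base = $23,812 − $1,000 = $22,812.
Annual expense = $22,812 / 6 = $3,802.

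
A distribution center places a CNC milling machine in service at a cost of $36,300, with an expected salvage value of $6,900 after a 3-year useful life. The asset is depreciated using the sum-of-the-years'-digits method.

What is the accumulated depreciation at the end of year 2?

Depreciable base = $36,300 − $6,900 = $29,400.
Sum of the years' digits = 3+2+1 = 6.
Year 1: $29,400 × 3/6 = $14,700. Book value $21,600.
Year 2: $29,400 × 2/6 = $9,800. Book value $11,800.
Accumulated through year 2 = $36,300 − $11,800 = $24,500.

$24,500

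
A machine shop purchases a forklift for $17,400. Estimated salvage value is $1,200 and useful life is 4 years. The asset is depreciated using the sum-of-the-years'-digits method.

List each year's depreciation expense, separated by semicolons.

$6,480; $4,860; $3,240; $1,620

Depreciable base = $17,400 − $1,200 = $16,200.
Sum of the years' digits = 4+3+2+1 = 10.
Year 1: $16,200 × 4/10 = $6,480. Book value $10,920.
Year 2: $16,200 × 3/10 = $4,860. Book value $6,060.
Year 3: $16,200 × 2/10 = $3,240. Book value $2,820.
Year 4: $16,200 × 1/10 = $1,620. Book value $1,200.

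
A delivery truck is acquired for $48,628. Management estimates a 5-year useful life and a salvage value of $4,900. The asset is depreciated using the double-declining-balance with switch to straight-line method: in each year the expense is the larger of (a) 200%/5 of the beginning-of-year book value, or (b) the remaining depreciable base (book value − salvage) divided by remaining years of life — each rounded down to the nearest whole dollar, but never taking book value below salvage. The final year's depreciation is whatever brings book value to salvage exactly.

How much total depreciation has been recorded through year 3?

Depreciable base = $48,628 − $4,900 = $43,728.
Year 1: DB = ⌊$48,628 × 200%/5⌋ = $19,451; SL = ⌊$43,728/5⌋ = $8,745 → take DB $19,451. Book value $29,177.
Year 2: DB = ⌊$29,177 × 200%/5⌋ = $11,670; SL = ⌊$24,277/4⌋ = $6,069 → take DB $11,670. Book value $17,507.
Year 3: DB = ⌊$17,507 × 200%/5⌋ = $7,002; SL = ⌊$12,607/3⌋ = $4,202 → take DB $7,002. Book value $10,505.
Accumulated through year 3 = $48,628 − $10,505 = $38,123.

$38,123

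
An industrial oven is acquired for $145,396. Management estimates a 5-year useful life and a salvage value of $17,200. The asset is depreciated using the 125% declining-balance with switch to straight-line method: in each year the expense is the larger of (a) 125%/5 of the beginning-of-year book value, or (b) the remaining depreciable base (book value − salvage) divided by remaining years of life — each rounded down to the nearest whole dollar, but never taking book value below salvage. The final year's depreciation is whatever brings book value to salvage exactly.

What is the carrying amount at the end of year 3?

Depreciable base = $145,396 − $17,200 = $128,196.
Year 1: DB = ⌊$145,396 × 125%/5⌋ = $36,349; SL = ⌊$128,196/5⌋ = $25,639 → take DB $36,349. Book value $109,047.
Year 2: DB = ⌊$109,047 × 125%/5⌋ = $27,261; SL = ⌊$91,847/4⌋ = $22,961 → take DB $27,261. Book value $81,786.
Year 3: DB = ⌊$81,786 × 125%/5⌋ = $20,446; SL = ⌊$64,586/3⌋ = $21,528 → take SL $21,528. Book value $60,258.

$60,258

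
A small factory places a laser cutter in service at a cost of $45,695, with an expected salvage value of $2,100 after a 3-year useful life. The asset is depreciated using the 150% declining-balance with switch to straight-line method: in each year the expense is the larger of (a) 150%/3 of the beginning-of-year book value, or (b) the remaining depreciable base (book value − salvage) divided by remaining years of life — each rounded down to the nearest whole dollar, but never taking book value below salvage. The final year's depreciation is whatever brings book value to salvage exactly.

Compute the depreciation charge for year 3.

Depreciable base = $45,695 − $2,100 = $43,595.
Year 1: DB = ⌊$45,695 × 150%/3⌋ = $22,847; SL = ⌊$43,595/3⌋ = $14,531 → take DB $22,847. Book value $22,848.
Year 2: DB = ⌊$22,848 × 150%/3⌋ = $11,424; SL = ⌊$20,748/2⌋ = $10,374 → take DB $11,424. Book value $11,424.
Year 3 (final): $11,424 − $2,100 = $9,324. Book value $2,100.

$9,324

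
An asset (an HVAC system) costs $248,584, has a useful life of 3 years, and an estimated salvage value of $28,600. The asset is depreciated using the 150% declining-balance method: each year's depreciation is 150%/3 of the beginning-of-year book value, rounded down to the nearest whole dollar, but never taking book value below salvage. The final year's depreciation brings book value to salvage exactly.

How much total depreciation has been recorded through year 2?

Depreciable base = $248,584 − $28,600 = $219,984.
Year 1: ⌊$248,584 × 150%/3⌋ = $124,292. Book value $124,292.
Year 2: ⌊$124,292 × 150%/3⌋ = $62,146. Book value $62,146.
Accumulated through year 2 = $248,584 − $62,146 = $186,438.

$186,438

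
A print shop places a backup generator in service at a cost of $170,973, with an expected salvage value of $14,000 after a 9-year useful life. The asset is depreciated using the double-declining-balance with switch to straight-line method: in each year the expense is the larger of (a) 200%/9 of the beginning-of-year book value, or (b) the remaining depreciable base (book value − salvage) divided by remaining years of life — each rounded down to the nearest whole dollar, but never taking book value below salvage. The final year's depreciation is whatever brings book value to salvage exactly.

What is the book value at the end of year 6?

$37,851

Depreciable base = $170,973 − $14,000 = $156,973.
Year 1: DB = ⌊$170,973 × 200%/9⌋ = $37,994; SL = ⌊$156,973/9⌋ = $17,441 → take DB $37,994. Book value $132,979.
Year 2: DB = ⌊$132,979 × 200%/9⌋ = $29,550; SL = ⌊$118,979/8⌋ = $14,872 → take DB $29,550. Book value $103,429.
Year 3: DB = ⌊$103,429 × 200%/9⌋ = $22,984; SL = ⌊$89,429/7⌋ = $12,775 → take DB $22,984. Book value $80,445.
Year 4: DB = ⌊$80,445 × 200%/9⌋ = $17,876; SL = ⌊$66,445/6⌋ = $11,074 → take DB $17,876. Book value $62,569.
Year 5: DB = ⌊$62,569 × 200%/9⌋ = $13,904; SL = ⌊$48,569/5⌋ = $9,713 → take DB $13,904. Book value $48,665.
Year 6: DB = ⌊$48,665 × 200%/9⌋ = $10,814; SL = ⌊$34,665/4⌋ = $8,666 → take DB $10,814. Book value $37,851.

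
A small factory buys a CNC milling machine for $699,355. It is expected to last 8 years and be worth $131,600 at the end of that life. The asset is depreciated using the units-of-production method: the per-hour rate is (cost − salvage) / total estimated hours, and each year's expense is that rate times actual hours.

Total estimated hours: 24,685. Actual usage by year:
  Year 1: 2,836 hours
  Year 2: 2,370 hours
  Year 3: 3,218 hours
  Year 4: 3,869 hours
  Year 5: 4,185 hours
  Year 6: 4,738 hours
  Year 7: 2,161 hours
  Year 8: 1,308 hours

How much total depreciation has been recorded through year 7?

Depreciable base = $699,355 − $131,600 = $567,755.
Rate = $567,755 / 24,685 hours = $23 per hour.
Year 1: 2,836 × $23 = $65,228. Book value $634,127.
Year 2: 2,370 × $23 = $54,510. Book value $579,617.
Year 3: 3,218 × $23 = $74,014. Book value $505,603.
Year 4: 3,869 × $23 = $88,987. Book value $416,616.
Year 5: 4,185 × $23 = $96,255. Book value $320,361.
Year 6: 4,738 × $23 = $108,974. Book value $211,387.
Year 7: 2,161 × $23 = $49,703. Book value $161,684.
Accumulated through year 7 = $699,355 − $161,684 = $537,671.

$537,671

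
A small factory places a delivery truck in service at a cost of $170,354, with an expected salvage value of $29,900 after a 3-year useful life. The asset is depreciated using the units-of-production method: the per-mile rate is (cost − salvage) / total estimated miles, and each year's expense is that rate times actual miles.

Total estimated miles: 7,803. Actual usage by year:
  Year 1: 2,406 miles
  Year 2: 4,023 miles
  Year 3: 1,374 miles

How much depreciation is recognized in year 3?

Depreciable base = $170,354 − $29,900 = $140,454.
Rate = $140,454 / 7,803 miles = $18 per mile.
Year 1: 2,406 × $18 = $43,308. Book value $127,046.
Year 2: 4,023 × $18 = $72,414. Book value $54,632.
Year 3: 1,374 × $18 = $24,732. Book value $29,900.

$24,732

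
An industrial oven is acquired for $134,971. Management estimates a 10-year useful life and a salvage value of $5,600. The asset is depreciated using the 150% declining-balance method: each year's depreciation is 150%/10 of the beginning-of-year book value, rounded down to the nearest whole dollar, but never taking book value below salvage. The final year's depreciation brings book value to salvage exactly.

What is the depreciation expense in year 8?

$6,490

Depreciable base = $134,971 − $5,600 = $129,371.
Year 1: ⌊$134,971 × 150%/10⌋ = $20,245. Book value $114,726.
Year 2: ⌊$114,726 × 150%/10⌋ = $17,208. Book value $97,518.
Year 3: ⌊$97,518 × 150%/10⌋ = $14,627. Book value $82,891.
Year 4: ⌊$82,891 × 150%/10⌋ = $12,433. Book value $70,458.
Year 5: ⌊$70,458 × 150%/10⌋ = $10,568. Book value $59,890.
Year 6: ⌊$59,890 × 150%/10⌋ = $8,983. Book value $50,907.
Year 7: ⌊$50,907 × 150%/10⌋ = $7,636. Book value $43,271.
Year 8: ⌊$43,271 × 150%/10⌋ = $6,490. Book value $36,781.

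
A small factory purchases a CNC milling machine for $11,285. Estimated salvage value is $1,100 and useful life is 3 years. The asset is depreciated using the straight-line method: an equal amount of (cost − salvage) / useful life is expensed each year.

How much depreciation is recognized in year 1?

$3,395

Depreciable base = $11,285 − $1,100 = $10,185.
Annual expense = $10,185 / 3 = $3,395.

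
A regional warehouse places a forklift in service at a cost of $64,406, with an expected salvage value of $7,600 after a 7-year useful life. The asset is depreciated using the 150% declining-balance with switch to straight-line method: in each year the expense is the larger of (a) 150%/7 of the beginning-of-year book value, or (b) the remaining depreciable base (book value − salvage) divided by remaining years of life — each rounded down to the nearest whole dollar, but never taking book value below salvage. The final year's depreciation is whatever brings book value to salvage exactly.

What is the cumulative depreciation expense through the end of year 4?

$39,858

Depreciable base = $64,406 − $7,600 = $56,806.
Year 1: DB = ⌊$64,406 × 150%/7⌋ = $13,801; SL = ⌊$56,806/7⌋ = $8,115 → take DB $13,801. Book value $50,605.
Year 2: DB = ⌊$50,605 × 150%/7⌋ = $10,843; SL = ⌊$43,005/6⌋ = $7,167 → take DB $10,843. Book value $39,762.
Year 3: DB = ⌊$39,762 × 150%/7⌋ = $8,520; SL = ⌊$32,162/5⌋ = $6,432 → take DB $8,520. Book value $31,242.
Year 4: DB = ⌊$31,242 × 150%/7⌋ = $6,694; SL = ⌊$23,642/4⌋ = $5,910 → take DB $6,694. Book value $24,548.
Accumulated through year 4 = $64,406 − $24,548 = $39,858.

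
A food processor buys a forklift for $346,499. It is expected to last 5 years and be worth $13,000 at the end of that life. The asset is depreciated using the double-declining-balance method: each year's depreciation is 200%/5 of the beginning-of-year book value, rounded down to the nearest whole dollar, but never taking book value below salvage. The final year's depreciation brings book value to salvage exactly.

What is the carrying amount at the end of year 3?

Depreciable base = $346,499 − $13,000 = $333,499.
Year 1: ⌊$346,499 × 200%/5⌋ = $138,599. Book value $207,900.
Year 2: ⌊$207,900 × 200%/5⌋ = $83,160. Book value $124,740.
Year 3: ⌊$124,740 × 200%/5⌋ = $49,896. Book value $74,844.

$74,844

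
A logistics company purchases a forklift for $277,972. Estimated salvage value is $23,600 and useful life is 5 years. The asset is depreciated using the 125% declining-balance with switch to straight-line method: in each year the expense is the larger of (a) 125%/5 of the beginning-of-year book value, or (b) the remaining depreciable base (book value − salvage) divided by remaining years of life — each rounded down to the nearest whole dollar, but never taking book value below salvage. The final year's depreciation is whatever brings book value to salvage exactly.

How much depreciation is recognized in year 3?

$44,253

Depreciable base = $277,972 − $23,600 = $254,372.
Year 1: DB = ⌊$277,972 × 125%/5⌋ = $69,493; SL = ⌊$254,372/5⌋ = $50,874 → take DB $69,493. Book value $208,479.
Year 2: DB = ⌊$208,479 × 125%/5⌋ = $52,119; SL = ⌊$184,879/4⌋ = $46,219 → take DB $52,119. Book value $156,360.
Year 3: DB = ⌊$156,360 × 125%/5⌋ = $39,090; SL = ⌊$132,760/3⌋ = $44,253 → take SL $44,253. Book value $112,107.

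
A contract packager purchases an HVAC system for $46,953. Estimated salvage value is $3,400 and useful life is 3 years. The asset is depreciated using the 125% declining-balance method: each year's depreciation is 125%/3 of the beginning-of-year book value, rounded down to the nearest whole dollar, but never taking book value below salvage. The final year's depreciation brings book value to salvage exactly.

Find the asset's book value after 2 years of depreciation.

$15,978

Depreciable base = $46,953 − $3,400 = $43,553.
Year 1: ⌊$46,953 × 125%/3⌋ = $19,563. Book value $27,390.
Year 2: ⌊$27,390 × 125%/3⌋ = $11,412. Book value $15,978.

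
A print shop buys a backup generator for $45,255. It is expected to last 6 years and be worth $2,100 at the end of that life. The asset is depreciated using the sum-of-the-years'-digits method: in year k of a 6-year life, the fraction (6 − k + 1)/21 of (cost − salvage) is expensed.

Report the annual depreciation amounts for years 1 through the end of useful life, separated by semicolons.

$12,330; $10,275; $8,220; $6,165; $4,110; $2,055

Depreciable base = $45,255 − $2,100 = $43,155.
Sum of the years' digits = 6+5+4+3+2+1 = 21.
Year 1: $43,155 × 6/21 = $12,330. Book value $32,925.
Year 2: $43,155 × 5/21 = $10,275. Book value $22,650.
Year 3: $43,155 × 4/21 = $8,220. Book value $14,430.
Year 4: $43,155 × 3/21 = $6,165. Book value $8,265.
Year 5: $43,155 × 2/21 = $4,110. Book value $4,155.
Year 6: $43,155 × 1/21 = $2,055. Book value $2,100.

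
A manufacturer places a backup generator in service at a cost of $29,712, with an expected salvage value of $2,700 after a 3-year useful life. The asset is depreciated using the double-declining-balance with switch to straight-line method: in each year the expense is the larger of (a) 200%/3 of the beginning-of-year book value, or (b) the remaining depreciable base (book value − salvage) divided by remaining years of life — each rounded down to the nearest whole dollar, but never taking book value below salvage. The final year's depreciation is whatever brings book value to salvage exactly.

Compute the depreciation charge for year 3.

$602

Depreciable base = $29,712 − $2,700 = $27,012.
Year 1: DB = ⌊$29,712 × 200%/3⌋ = $19,808; SL = ⌊$27,012/3⌋ = $9,004 → take DB $19,808. Book value $9,904.
Year 2: DB = ⌊$9,904 × 200%/3⌋ = $6,602; SL = ⌊$7,204/2⌋ = $3,602 → take DB $6,602. Book value $3,302.
Year 3 (final): $3,302 − $2,700 = $602. Book value $2,700.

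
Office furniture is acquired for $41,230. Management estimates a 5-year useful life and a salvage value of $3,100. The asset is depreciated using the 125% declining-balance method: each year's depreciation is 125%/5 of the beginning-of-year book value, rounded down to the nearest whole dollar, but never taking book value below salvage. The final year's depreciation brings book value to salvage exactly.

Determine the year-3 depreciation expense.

$5,798

Depreciable base = $41,230 − $3,100 = $38,130.
Year 1: ⌊$41,230 × 125%/5⌋ = $10,307. Book value $30,923.
Year 2: ⌊$30,923 × 125%/5⌋ = $7,730. Book value $23,193.
Year 3: ⌊$23,193 × 125%/5⌋ = $5,798. Book value $17,395.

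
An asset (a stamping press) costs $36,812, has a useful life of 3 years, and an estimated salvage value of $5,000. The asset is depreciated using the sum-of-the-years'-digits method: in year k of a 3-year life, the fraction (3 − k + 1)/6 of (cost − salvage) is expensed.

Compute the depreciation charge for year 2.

Depreciable base = $36,812 − $5,000 = $31,812.
Sum of the years' digits = 3+2+1 = 6.
Year 1: $31,812 × 3/6 = $15,906. Book value $20,906.
Year 2: $31,812 × 2/6 = $10,604. Book value $10,302.

$10,604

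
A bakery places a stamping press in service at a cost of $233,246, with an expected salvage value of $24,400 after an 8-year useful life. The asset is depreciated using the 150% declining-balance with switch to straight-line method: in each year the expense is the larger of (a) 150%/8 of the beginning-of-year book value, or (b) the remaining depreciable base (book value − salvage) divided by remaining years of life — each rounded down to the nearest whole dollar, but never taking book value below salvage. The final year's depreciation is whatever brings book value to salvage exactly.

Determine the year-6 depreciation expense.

Depreciable base = $233,246 − $24,400 = $208,846.
Year 1: DB = ⌊$233,246 × 150%/8⌋ = $43,733; SL = ⌊$208,846/8⌋ = $26,105 → take DB $43,733. Book value $189,513.
Year 2: DB = ⌊$189,513 × 150%/8⌋ = $35,533; SL = ⌊$165,113/7⌋ = $23,587 → take DB $35,533. Book value $153,980.
Year 3: DB = ⌊$153,980 × 150%/8⌋ = $28,871; SL = ⌊$129,580/6⌋ = $21,596 → take DB $28,871. Book value $125,109.
Year 4: DB = ⌊$125,109 × 150%/8⌋ = $23,457; SL = ⌊$100,709/5⌋ = $20,141 → take DB $23,457. Book value $101,652.
Year 5: DB = ⌊$101,652 × 150%/8⌋ = $19,059; SL = ⌊$77,252/4⌋ = $19,313 → take SL $19,313. Book value $82,339.
Year 6: DB = ⌊$82,339 × 150%/8⌋ = $15,438; SL = ⌊$57,939/3⌋ = $19,313 → take SL $19,313. Book value $63,026.

$19,313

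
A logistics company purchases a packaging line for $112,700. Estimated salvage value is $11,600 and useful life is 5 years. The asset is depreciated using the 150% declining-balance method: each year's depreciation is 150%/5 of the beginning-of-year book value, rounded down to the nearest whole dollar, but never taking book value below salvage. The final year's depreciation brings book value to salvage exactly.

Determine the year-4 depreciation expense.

$11,597

Depreciable base = $112,700 − $11,600 = $101,100.
Year 1: ⌊$112,700 × 150%/5⌋ = $33,810. Book value $78,890.
Year 2: ⌊$78,890 × 150%/5⌋ = $23,667. Book value $55,223.
Year 3: ⌊$55,223 × 150%/5⌋ = $16,566. Book value $38,657.
Year 4: ⌊$38,657 × 150%/5⌋ = $11,597. Book value $27,060.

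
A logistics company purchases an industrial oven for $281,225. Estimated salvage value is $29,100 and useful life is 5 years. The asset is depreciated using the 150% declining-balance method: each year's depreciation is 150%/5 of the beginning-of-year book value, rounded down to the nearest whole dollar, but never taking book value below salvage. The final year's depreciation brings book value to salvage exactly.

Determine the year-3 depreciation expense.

Depreciable base = $281,225 − $29,100 = $252,125.
Year 1: ⌊$281,225 × 150%/5⌋ = $84,367. Book value $196,858.
Year 2: ⌊$196,858 × 150%/5⌋ = $59,057. Book value $137,801.
Year 3: ⌊$137,801 × 150%/5⌋ = $41,340. Book value $96,461.

$41,340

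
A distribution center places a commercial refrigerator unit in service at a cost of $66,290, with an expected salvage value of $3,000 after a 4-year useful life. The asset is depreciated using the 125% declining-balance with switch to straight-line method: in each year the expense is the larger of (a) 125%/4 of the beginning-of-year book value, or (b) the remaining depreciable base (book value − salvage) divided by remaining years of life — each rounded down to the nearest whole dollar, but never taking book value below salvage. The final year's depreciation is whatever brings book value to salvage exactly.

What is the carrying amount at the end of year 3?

$17,167

Depreciable base = $66,290 − $3,000 = $63,290.
Year 1: DB = ⌊$66,290 × 125%/4⌋ = $20,715; SL = ⌊$63,290/4⌋ = $15,822 → take DB $20,715. Book value $45,575.
Year 2: DB = ⌊$45,575 × 125%/4⌋ = $14,242; SL = ⌊$42,575/3⌋ = $14,191 → take DB $14,242. Book value $31,333.
Year 3: DB = ⌊$31,333 × 125%/4⌋ = $9,791; SL = ⌊$28,333/2⌋ = $14,166 → take SL $14,166. Book value $17,167.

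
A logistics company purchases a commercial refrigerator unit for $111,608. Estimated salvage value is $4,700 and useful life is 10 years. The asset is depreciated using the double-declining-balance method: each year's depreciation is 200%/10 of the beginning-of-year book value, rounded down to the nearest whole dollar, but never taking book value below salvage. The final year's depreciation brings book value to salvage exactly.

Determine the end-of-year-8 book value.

$18,727

Depreciable base = $111,608 − $4,700 = $106,908.
Year 1: ⌊$111,608 × 200%/10⌋ = $22,321. Book value $89,287.
Year 2: ⌊$89,287 × 200%/10⌋ = $17,857. Book value $71,430.
Year 3: ⌊$71,430 × 200%/10⌋ = $14,286. Book value $57,144.
Year 4: ⌊$57,144 × 200%/10⌋ = $11,428. Book value $45,716.
Year 5: ⌊$45,716 × 200%/10⌋ = $9,143. Book value $36,573.
Year 6: ⌊$36,573 × 200%/10⌋ = $7,314. Book value $29,259.
Year 7: ⌊$29,259 × 200%/10⌋ = $5,851. Book value $23,408.
Year 8: ⌊$23,408 × 200%/10⌋ = $4,681. Book value $18,727.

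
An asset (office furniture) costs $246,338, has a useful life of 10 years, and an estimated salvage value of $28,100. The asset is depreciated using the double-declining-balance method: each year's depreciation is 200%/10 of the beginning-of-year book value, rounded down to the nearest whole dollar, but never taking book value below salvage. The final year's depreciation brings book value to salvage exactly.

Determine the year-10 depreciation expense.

$4,964

Depreciable base = $246,338 − $28,100 = $218,238.
Year 1: ⌊$246,338 × 200%/10⌋ = $49,267. Book value $197,071.
Year 2: ⌊$197,071 × 200%/10⌋ = $39,414. Book value $157,657.
Year 3: ⌊$157,657 × 200%/10⌋ = $31,531. Book value $126,126.
Year 4: ⌊$126,126 × 200%/10⌋ = $25,225. Book value $100,901.
Year 5: ⌊$100,901 × 200%/10⌋ = $20,180. Book value $80,721.
Year 6: ⌊$80,721 × 200%/10⌋ = $16,144. Book value $64,577.
Year 7: ⌊$64,577 × 200%/10⌋ = $12,915. Book value $51,662.
Year 8: ⌊$51,662 × 200%/10⌋ = $10,332. Book value $41,330.
Year 9: ⌊$41,330 × 200%/10⌋ = $8,266. Book value $33,064.
Year 10 (final): $33,064 − $28,100 = $4,964. Book value $28,100.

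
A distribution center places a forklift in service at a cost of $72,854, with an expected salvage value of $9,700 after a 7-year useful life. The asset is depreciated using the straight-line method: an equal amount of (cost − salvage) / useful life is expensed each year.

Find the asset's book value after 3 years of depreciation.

$45,788

Depreciable base = $72,854 − $9,700 = $63,154.
Annual expense = $63,154 / 7 = $9,022.
End of year 1: book value $63,832.
End of year 2: book value $54,810.
End of year 3: book value $45,788.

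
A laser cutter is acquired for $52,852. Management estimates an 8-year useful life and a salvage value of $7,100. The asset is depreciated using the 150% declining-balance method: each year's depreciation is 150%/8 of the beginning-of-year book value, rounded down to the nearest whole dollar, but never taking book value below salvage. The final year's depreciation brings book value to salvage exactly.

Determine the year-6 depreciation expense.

$3,509

Depreciable base = $52,852 − $7,100 = $45,752.
Year 1: ⌊$52,852 × 150%/8⌋ = $9,909. Book value $42,943.
Year 2: ⌊$42,943 × 150%/8⌋ = $8,051. Book value $34,892.
Year 3: ⌊$34,892 × 150%/8⌋ = $6,542. Book value $28,350.
Year 4: ⌊$28,350 × 150%/8⌋ = $5,315. Book value $23,035.
Year 5: ⌊$23,035 × 150%/8⌋ = $4,319. Book value $18,716.
Year 6: ⌊$18,716 × 150%/8⌋ = $3,509. Book value $15,207.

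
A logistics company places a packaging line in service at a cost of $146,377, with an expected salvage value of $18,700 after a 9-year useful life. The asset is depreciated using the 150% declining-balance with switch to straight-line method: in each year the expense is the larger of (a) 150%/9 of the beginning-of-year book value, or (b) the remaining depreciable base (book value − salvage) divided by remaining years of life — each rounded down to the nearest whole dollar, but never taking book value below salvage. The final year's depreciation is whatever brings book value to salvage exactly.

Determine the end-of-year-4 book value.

Depreciable base = $146,377 − $18,700 = $127,677.
Year 1: DB = ⌊$146,377 × 150%/9⌋ = $24,396; SL = ⌊$127,677/9⌋ = $14,186 → take DB $24,396. Book value $121,981.
Year 2: DB = ⌊$121,981 × 150%/9⌋ = $20,330; SL = ⌊$103,281/8⌋ = $12,910 → take DB $20,330. Book value $101,651.
Year 3: DB = ⌊$101,651 × 150%/9⌋ = $16,941; SL = ⌊$82,951/7⌋ = $11,850 → take DB $16,941. Book value $84,710.
Year 4: DB = ⌊$84,710 × 150%/9⌋ = $14,118; SL = ⌊$66,010/6⌋ = $11,001 → take DB $14,118. Book value $70,592.

$70,592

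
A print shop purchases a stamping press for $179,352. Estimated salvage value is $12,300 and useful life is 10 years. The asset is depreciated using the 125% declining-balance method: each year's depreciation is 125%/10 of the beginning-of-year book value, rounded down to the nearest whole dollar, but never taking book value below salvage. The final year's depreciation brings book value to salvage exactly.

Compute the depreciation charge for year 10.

$41,626

Depreciable base = $179,352 − $12,300 = $167,052.
Year 1: ⌊$179,352 × 125%/10⌋ = $22,419. Book value $156,933.
Year 2: ⌊$156,933 × 125%/10⌋ = $19,616. Book value $137,317.
Year 3: ⌊$137,317 × 125%/10⌋ = $17,164. Book value $120,153.
Year 4: ⌊$120,153 × 125%/10⌋ = $15,019. Book value $105,134.
Year 5: ⌊$105,134 × 125%/10⌋ = $13,141. Book value $91,993.
Year 6: ⌊$91,993 × 125%/10⌋ = $11,499. Book value $80,494.
Year 7: ⌊$80,494 × 125%/10⌋ = $10,061. Book value $70,433.
Year 8: ⌊$70,433 × 125%/10⌋ = $8,804. Book value $61,629.
Year 9: ⌊$61,629 × 125%/10⌋ = $7,703. Book value $53,926.
Year 10 (final): $53,926 − $12,300 = $41,626. Book value $12,300.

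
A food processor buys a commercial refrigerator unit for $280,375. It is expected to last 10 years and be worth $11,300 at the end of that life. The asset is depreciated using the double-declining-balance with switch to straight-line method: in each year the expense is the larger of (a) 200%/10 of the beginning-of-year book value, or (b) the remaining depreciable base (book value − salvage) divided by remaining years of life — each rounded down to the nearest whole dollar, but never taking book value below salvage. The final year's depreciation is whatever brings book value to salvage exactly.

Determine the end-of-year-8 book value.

$42,400

Depreciable base = $280,375 − $11,300 = $269,075.
Year 1: DB = ⌊$280,375 × 200%/10⌋ = $56,075; SL = ⌊$269,075/10⌋ = $26,907 → take DB $56,075. Book value $224,300.
Year 2: DB = ⌊$224,300 × 200%/10⌋ = $44,860; SL = ⌊$213,000/9⌋ = $23,666 → take DB $44,860. Book value $179,440.
Year 3: DB = ⌊$179,440 × 200%/10⌋ = $35,888; SL = ⌊$168,140/8⌋ = $21,017 → take DB $35,888. Book value $143,552.
Year 4: DB = ⌊$143,552 × 200%/10⌋ = $28,710; SL = ⌊$132,252/7⌋ = $18,893 → take DB $28,710. Book value $114,842.
Year 5: DB = ⌊$114,842 × 200%/10⌋ = $22,968; SL = ⌊$103,542/6⌋ = $17,257 → take DB $22,968. Book value $91,874.
Year 6: DB = ⌊$91,874 × 200%/10⌋ = $18,374; SL = ⌊$80,574/5⌋ = $16,114 → take DB $18,374. Book value $73,500.
Year 7: DB = ⌊$73,500 × 200%/10⌋ = $14,700; SL = ⌊$62,200/4⌋ = $15,550 → take SL $15,550. Book value $57,950.
Year 8: DB = ⌊$57,950 × 200%/10⌋ = $11,590; SL = ⌊$46,650/3⌋ = $15,550 → take SL $15,550. Book value $42,400.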